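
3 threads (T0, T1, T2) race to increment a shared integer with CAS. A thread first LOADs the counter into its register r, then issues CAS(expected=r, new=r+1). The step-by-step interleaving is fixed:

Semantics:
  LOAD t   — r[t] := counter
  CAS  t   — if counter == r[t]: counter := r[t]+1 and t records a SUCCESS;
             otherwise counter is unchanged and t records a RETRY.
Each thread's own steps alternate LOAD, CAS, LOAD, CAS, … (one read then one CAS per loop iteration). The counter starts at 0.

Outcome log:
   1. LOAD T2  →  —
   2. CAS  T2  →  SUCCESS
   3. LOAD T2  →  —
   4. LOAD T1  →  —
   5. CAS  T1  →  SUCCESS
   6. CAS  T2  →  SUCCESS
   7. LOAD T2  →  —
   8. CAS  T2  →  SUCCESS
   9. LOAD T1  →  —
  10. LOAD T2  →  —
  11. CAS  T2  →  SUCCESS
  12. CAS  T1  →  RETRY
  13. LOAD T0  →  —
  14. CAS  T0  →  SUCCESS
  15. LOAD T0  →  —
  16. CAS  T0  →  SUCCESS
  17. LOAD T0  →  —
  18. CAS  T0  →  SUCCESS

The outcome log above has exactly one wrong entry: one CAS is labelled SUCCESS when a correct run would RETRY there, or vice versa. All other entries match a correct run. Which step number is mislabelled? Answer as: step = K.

step = 6

Correct run:
1. LOAD T2 → mem=0 r[T2]=0 [LOAD]
2. CAS T2 → mem=1 r[T2]=0 [OK]
3. LOAD T2 → mem=1 r[T2]=1 [LOAD]
4. LOAD T1 → mem=1 r[T1]=1 [LOAD]
5. CAS T1 → mem=2 r[T1]=1 [OK]
6. CAS T2 → mem=2 r[T2]=1 [RETRY]
7. LOAD T2 → mem=2 r[T2]=2 [LOAD]
8. CAS T2 → mem=3 r[T2]=2 [OK]
9. LOAD T1 → mem=3 r[T1]=3 [LOAD]
10. LOAD T2 → mem=3 r[T2]=3 [LOAD]
11. CAS T2 → mem=4 r[T2]=3 [OK]
12. CAS T1 → mem=4 r[T1]=3 [RETRY]
13. LOAD T0 → mem=4 r[T0]=4 [LOAD]
14. CAS T0 → mem=5 r[T0]=4 [OK]
15. LOAD T0 → mem=5 r[T0]=5 [LOAD]
16. CAS T0 → mem=6 r[T0]=5 [OK]
17. LOAD T0 → mem=6 r[T0]=6 [LOAD]
18. CAS T0 → mem=7 r[T0]=6 [OK]
Flip is step 6.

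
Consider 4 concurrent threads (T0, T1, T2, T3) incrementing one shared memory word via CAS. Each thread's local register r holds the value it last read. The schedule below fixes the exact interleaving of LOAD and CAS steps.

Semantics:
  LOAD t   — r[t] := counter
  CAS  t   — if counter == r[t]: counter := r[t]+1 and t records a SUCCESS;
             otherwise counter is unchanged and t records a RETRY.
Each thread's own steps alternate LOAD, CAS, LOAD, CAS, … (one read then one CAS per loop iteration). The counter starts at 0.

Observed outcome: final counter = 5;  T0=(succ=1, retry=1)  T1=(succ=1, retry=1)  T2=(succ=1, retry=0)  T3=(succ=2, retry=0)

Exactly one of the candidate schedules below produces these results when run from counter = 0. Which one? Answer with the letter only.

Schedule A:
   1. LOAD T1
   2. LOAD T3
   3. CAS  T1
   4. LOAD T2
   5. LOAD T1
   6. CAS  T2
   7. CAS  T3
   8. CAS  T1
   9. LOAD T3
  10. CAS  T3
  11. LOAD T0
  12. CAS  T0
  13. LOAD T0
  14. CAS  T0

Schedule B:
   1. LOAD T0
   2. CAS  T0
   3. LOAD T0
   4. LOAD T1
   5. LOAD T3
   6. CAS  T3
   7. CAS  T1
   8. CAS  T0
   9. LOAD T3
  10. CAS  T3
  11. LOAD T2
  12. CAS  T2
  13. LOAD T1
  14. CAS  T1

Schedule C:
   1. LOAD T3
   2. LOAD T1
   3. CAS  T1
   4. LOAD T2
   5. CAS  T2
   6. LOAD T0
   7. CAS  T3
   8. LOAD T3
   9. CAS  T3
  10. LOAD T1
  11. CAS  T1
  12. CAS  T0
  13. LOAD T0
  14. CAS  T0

B

Run B:
#1 T0 reads 0
#2 T0 CAS(0→1) writes; counter now 1
#3 T0 reads 1
#4 T1 reads 1
#5 T3 reads 1
#6 T3 CAS(1→2) writes; counter now 2
#7 T1 CAS(1→2) fails; counter now 2
#8 T0 CAS(1→2) fails; counter now 2
#9 T3 reads 2
#10 T3 CAS(2→3) writes; counter now 3
#11 T2 reads 3
#12 T2 CAS(3→4) writes; counter now 4
#13 T1 reads 4
#14 T1 CAS(4→5) writes; counter now 5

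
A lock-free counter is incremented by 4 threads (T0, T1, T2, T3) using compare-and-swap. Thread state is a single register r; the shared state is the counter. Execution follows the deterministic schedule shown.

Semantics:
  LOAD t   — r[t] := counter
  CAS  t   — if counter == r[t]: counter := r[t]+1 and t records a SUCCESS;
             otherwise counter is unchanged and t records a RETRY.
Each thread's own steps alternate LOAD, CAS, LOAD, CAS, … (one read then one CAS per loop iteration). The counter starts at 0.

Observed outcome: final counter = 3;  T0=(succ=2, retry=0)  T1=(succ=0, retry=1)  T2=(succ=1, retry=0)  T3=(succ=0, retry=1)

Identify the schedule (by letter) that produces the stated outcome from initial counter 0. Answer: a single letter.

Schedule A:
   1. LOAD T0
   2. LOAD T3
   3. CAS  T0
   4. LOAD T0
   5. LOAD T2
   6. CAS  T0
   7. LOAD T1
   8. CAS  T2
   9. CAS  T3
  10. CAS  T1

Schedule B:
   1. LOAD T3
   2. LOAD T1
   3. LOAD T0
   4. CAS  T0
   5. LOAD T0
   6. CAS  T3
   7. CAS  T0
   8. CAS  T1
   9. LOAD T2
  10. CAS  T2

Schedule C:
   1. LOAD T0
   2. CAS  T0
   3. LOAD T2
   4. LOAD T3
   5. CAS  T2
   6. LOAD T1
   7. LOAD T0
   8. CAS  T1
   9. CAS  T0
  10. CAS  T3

B

Run B:
step 1: T3 LOAD ⇒ load; ctr=0 reg=0
step 2: T1 LOAD ⇒ load; ctr=0 reg=0
step 3: T0 LOAD ⇒ load; ctr=0 reg=0
step 4: T0 CAS ⇒ ok; ctr=1 reg=0
step 5: T0 LOAD ⇒ load; ctr=1 reg=1
step 6: T3 CAS ⇒ retry; ctr=1 reg=0
step 7: T0 CAS ⇒ ok; ctr=2 reg=1
step 8: T1 CAS ⇒ retry; ctr=2 reg=0
step 9: T2 LOAD ⇒ load; ctr=2 reg=2
step 10: T2 CAS ⇒ ok; ctr=3 reg=2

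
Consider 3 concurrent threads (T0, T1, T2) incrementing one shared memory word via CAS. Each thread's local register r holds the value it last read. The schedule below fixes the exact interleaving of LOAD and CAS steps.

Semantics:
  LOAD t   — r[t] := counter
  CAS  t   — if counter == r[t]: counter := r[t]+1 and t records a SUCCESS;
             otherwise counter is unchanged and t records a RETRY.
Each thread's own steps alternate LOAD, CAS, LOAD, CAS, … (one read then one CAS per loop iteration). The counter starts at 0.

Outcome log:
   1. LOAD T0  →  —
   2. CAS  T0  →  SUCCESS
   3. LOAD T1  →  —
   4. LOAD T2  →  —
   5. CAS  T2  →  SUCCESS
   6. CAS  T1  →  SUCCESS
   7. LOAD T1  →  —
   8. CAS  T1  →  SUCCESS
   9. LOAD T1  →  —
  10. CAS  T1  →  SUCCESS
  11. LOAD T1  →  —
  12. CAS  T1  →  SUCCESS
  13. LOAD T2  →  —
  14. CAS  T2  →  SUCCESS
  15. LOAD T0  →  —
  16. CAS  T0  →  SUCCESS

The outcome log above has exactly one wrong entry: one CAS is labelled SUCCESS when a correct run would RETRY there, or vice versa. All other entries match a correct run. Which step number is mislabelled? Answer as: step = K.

step = 6

Reference trace:
   1) LOAD T0:  M=0  r_T0=0
   2) CAS  T0:  M=1  r_T0=0 ✓
   3) LOAD T1:  M=1  r_T1=1
   4) LOAD T2:  M=1  r_T2=1
   5) CAS  T2:  M=2  r_T2=1 ✓
   6) CAS  T1:  M=2  r_T1=1 ✗
   7) LOAD T1:  M=2  r_T1=2
   8) CAS  T1:  M=3  r_T1=2 ✓
   9) LOAD T1:  M=3  r_T1=3
  10) CAS  T1:  M=4  r_T1=3 ✓
  11) LOAD T1:  M=4  r_T1=4
  12) CAS  T1:  M=5  r_T1=4 ✓
  13) LOAD T2:  M=5  r_T2=5
  14) CAS  T2:  M=6  r_T2=5 ✓
  15) LOAD T0:  M=6  r_T0=6
  16) CAS  T0:  M=7  r_T0=6 ✓
Log disagrees first at step 6.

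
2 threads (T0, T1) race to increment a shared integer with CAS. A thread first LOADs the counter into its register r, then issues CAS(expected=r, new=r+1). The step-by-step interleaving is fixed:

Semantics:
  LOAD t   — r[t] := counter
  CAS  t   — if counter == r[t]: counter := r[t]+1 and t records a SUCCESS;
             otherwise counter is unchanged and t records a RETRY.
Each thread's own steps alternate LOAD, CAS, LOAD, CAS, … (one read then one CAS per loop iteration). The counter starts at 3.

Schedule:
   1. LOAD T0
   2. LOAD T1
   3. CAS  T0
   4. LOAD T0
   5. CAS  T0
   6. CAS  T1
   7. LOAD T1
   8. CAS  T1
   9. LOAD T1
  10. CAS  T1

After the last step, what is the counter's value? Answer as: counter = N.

T0 LOAD — after: cnt=3, r=3 — load
T1 LOAD — after: cnt=3, r=3 — load
T0 CAS — after: cnt=4, r=3 — ok
T0 LOAD — after: cnt=4, r=4 — load
T0 CAS — after: cnt=5, r=4 — ok
T1 CAS — after: cnt=5, r=3 — retry
T1 LOAD — after: cnt=5, r=5 — load
T1 CAS — after: cnt=6, r=5 — ok
T1 LOAD — after: cnt=6, r=6 — load
T1 CAS — after: cnt=7, r=6 — ok

counter = 7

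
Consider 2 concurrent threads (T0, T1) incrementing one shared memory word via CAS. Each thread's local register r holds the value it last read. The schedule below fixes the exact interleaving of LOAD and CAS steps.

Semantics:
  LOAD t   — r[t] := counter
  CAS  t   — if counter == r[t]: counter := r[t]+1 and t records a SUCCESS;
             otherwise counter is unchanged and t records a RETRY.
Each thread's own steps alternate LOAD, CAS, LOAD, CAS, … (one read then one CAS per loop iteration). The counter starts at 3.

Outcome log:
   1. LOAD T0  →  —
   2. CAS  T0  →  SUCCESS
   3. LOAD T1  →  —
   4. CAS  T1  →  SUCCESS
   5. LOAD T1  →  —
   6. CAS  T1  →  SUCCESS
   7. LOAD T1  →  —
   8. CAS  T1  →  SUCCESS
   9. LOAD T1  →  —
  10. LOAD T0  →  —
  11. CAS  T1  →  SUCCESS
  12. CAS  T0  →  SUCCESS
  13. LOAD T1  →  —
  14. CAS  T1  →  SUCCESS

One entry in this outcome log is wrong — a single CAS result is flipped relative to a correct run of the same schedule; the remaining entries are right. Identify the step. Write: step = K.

Reference trace:
T0 LOAD — after: cnt=3, r=3 — load
T0 CAS — after: cnt=4, r=3 — ok
T1 LOAD — after: cnt=4, r=4 — load
T1 CAS — after: cnt=5, r=4 — ok
T1 LOAD — after: cnt=5, r=5 — load
T1 CAS — after: cnt=6, r=5 — ok
T1 LOAD — after: cnt=6, r=6 — load
T1 CAS — after: cnt=7, r=6 — ok
T1 LOAD — after: cnt=7, r=7 — load
T0 LOAD — after: cnt=7, r=7 — load
T1 CAS — after: cnt=8, r=7 — ok
T0 CAS — after: cnt=8, r=7 — retry
T1 LOAD — after: cnt=8, r=8 — load
T1 CAS — after: cnt=9, r=8 — ok
Log disagrees first at step 12.

step = 12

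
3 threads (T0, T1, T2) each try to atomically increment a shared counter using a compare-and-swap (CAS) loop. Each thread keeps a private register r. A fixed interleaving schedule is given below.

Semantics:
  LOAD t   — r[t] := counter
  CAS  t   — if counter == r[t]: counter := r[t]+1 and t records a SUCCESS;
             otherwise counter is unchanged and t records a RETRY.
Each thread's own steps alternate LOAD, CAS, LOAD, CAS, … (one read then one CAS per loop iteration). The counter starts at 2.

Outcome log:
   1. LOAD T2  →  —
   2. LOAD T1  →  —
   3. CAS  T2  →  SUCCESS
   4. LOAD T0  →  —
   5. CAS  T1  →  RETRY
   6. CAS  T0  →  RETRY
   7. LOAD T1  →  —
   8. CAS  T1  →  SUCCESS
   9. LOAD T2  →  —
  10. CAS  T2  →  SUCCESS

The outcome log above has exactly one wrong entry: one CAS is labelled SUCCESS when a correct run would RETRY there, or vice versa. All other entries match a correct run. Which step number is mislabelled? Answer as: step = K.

Re-executing:
   1) LOAD T2:  M=2  r_T2=2
   2) LOAD T1:  M=2  r_T1=2
   3) CAS  T2:  M=3  r_T2=2 ✓
   4) LOAD T0:  M=3  r_T0=3
   5) CAS  T1:  M=3  r_T1=2 ✗
   6) CAS  T0:  M=4  r_T0=3 ✓
   7) LOAD T1:  M=4  r_T1=4
   8) CAS  T1:  M=5  r_T1=4 ✓
   9) LOAD T2:  M=5  r_T2=5
  10) CAS  T2:  M=6  r_T2=5 ✓
Mismatch at 6.

step = 6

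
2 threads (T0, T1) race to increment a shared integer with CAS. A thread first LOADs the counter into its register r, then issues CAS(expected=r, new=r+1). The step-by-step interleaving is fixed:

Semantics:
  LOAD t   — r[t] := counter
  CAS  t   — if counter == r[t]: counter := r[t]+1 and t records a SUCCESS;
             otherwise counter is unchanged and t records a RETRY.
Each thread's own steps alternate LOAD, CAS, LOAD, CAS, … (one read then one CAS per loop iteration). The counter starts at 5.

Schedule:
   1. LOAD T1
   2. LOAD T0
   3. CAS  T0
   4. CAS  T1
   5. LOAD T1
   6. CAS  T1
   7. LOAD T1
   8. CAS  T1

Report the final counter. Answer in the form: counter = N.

counter = 8

#1 T1 reads 5
#2 T0 reads 5
#3 T0 CAS(5→6) writes; counter now 6
#4 T1 CAS(5→6) fails; counter now 6
#5 T1 reads 6
#6 T1 CAS(6→7) writes; counter now 7
#7 T1 reads 7
#8 T1 CAS(7→8) writes; counter now 8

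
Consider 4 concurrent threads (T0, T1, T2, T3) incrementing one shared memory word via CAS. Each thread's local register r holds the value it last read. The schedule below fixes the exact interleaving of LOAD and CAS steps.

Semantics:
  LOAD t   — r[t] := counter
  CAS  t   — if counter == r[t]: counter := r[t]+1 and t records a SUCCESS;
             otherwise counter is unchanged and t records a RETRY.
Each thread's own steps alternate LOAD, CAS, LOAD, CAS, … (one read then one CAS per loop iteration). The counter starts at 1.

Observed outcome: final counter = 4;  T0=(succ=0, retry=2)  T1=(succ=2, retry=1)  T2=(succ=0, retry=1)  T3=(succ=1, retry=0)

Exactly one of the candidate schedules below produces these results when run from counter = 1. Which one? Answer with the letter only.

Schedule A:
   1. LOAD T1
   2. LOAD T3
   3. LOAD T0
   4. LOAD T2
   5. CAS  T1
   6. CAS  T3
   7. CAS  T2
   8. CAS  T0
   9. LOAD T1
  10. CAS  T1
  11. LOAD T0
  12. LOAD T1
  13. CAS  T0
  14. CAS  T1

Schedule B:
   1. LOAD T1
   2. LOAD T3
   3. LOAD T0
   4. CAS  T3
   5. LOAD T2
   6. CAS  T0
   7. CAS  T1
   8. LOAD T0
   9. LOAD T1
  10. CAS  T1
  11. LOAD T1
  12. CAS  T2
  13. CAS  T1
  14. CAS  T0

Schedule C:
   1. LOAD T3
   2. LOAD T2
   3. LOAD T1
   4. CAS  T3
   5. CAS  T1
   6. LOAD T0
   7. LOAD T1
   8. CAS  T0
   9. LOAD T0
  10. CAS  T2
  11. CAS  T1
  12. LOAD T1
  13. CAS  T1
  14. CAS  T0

Run B:
   1) LOAD T1:  M=1  r_T1=1
   2) LOAD T3:  M=1  r_T3=1
   3) LOAD T0:  M=1  r_T0=1
   4) CAS  T3:  M=2  r_T3=1 ✓
   5) LOAD T2:  M=2  r_T2=2
   6) CAS  T0:  M=2  r_T0=1 ✗
   7) CAS  T1:  M=2  r_T1=1 ✗
   8) LOAD T0:  M=2  r_T0=2
   9) LOAD T1:  M=2  r_T1=2
  10) CAS  T1:  M=3  r_T1=2 ✓
  11) LOAD T1:  M=3  r_T1=3
  12) CAS  T2:  M=3  r_T2=2 ✗
  13) CAS  T1:  M=4  r_T1=3 ✓
  14) CAS  T0:  M=4  r_T0=2 ✗

B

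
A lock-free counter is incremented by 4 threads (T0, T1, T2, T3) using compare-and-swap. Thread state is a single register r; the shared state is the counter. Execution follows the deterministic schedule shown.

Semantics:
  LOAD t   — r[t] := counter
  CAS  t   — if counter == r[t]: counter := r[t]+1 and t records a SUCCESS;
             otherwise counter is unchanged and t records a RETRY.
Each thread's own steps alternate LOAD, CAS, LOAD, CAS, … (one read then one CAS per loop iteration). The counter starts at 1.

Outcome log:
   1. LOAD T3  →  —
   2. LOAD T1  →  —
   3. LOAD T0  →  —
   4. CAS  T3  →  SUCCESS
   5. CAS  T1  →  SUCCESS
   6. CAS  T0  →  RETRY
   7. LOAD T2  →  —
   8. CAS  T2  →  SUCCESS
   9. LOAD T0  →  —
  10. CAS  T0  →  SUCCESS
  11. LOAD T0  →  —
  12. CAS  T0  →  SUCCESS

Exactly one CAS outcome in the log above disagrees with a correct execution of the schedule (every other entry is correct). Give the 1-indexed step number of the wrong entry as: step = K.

step = 5

Re-executing:
1. LOAD T3 → mem=1 r[T3]=1 [LOAD]
2. LOAD T1 → mem=1 r[T1]=1 [LOAD]
3. LOAD T0 → mem=1 r[T0]=1 [LOAD]
4. CAS T3 → mem=2 r[T3]=1 [OK]
5. CAS T1 → mem=2 r[T1]=1 [RETRY]
6. CAS T0 → mem=2 r[T0]=1 [RETRY]
7. LOAD T2 → mem=2 r[T2]=2 [LOAD]
8. CAS T2 → mem=3 r[T2]=2 [OK]
9. LOAD T0 → mem=3 r[T0]=3 [LOAD]
10. CAS T0 → mem=4 r[T0]=3 [OK]
11. LOAD T0 → mem=4 r[T0]=4 [LOAD]
12. CAS T0 → mem=5 r[T0]=4 [OK]
Mismatch at 5.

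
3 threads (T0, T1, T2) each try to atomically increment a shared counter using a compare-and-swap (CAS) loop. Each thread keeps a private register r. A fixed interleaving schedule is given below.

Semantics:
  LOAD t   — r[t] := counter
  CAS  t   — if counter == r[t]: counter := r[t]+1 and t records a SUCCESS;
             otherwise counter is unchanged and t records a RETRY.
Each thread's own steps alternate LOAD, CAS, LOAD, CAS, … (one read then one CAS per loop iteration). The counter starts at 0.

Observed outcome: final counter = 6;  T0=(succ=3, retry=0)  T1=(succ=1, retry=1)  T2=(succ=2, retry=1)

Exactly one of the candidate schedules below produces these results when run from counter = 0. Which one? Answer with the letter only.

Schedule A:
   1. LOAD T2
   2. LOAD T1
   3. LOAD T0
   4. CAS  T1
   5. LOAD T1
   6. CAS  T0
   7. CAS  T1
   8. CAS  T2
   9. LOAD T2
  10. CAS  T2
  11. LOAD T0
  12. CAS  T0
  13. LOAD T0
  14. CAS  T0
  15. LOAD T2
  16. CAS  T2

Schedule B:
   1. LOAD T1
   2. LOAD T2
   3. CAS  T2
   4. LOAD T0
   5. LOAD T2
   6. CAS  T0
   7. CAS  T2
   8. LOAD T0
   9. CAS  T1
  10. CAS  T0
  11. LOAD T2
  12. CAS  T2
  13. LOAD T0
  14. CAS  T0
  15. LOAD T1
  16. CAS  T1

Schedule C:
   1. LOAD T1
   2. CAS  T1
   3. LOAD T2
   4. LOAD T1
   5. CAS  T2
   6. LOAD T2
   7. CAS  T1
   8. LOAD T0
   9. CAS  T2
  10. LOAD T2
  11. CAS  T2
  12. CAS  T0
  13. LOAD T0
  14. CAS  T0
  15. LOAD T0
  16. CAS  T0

B

Tracing schedule B:
1. LOAD T1 → mem=0 r[T1]=0 [LOAD]
2. LOAD T2 → mem=0 r[T2]=0 [LOAD]
3. CAS T2 → mem=1 r[T2]=0 [OK]
4. LOAD T0 → mem=1 r[T0]=1 [LOAD]
5. LOAD T2 → mem=1 r[T2]=1 [LOAD]
6. CAS T0 → mem=2 r[T0]=1 [OK]
7. CAS T2 → mem=2 r[T2]=1 [RETRY]
8. LOAD T0 → mem=2 r[T0]=2 [LOAD]
9. CAS T1 → mem=2 r[T1]=0 [RETRY]
10. CAS T0 → mem=3 r[T0]=2 [OK]
11. LOAD T2 → mem=3 r[T2]=3 [LOAD]
12. CAS T2 → mem=4 r[T2]=3 [OK]
13. LOAD T0 → mem=4 r[T0]=4 [LOAD]
14. CAS T0 → mem=5 r[T0]=4 [OK]
15. LOAD T1 → mem=5 r[T1]=5 [LOAD]
16. CAS T1 → mem=6 r[T1]=5 [OK]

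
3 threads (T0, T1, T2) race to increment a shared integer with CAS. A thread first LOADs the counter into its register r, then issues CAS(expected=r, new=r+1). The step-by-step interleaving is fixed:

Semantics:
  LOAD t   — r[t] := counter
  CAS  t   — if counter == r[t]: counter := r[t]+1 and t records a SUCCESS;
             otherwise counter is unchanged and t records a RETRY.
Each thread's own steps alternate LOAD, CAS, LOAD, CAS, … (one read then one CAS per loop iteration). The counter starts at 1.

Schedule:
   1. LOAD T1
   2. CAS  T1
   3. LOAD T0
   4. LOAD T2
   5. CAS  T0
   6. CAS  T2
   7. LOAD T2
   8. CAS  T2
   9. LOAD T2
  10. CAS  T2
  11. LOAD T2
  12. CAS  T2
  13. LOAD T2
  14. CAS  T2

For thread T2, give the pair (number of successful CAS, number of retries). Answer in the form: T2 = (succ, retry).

T2 = (4, 1)

   1) LOAD T1:  M=1  r_T1=1
   2) CAS  T1:  M=2  r_T1=1 ✓
   3) LOAD T0:  M=2  r_T0=2
   4) LOAD T2:  M=2  r_T2=2
   5) CAS  T0:  M=3  r_T0=2 ✓
   6) CAS  T2:  M=3  r_T2=2 ✗
   7) LOAD T2:  M=3  r_T2=3
   8) CAS  T2:  M=4  r_T2=3 ✓
   9) LOAD T2:  M=4  r_T2=4
  10) CAS  T2:  M=5  r_T2=4 ✓
  11) LOAD T2:  M=5  r_T2=5
  12) CAS  T2:  M=6  r_T2=5 ✓
  13) LOAD T2:  M=6  r_T2=6
  14) CAS  T2:  M=7  r_T2=6 ✓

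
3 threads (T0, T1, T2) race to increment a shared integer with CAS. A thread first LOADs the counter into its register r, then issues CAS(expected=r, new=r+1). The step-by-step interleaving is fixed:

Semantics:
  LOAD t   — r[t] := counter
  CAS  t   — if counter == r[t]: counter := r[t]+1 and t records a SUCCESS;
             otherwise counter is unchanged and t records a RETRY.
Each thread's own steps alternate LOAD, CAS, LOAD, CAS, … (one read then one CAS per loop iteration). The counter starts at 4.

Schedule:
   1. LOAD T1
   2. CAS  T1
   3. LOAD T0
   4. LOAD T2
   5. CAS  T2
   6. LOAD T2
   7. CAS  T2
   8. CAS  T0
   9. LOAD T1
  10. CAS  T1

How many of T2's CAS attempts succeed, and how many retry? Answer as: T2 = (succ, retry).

T2 = (2, 0)

[1] T1.load  rd  (counter 4, T1.r 4)
[2] T1.cas  hit  (counter 5, T1.r 4)
[3] T0.load  rd  (counter 5, T0.r 5)
[4] T2.load  rd  (counter 5, T2.r 5)
[5] T2.cas  hit  (counter 6, T2.r 5)
[6] T2.load  rd  (counter 6, T2.r 6)
[7] T2.cas  hit  (counter 7, T2.r 6)
[8] T0.cas  miss  (counter 7, T0.r 5)
[9] T1.load  rd  (counter 7, T1.r 7)
[10] T1.cas  hit  (counter 8, T1.r 7)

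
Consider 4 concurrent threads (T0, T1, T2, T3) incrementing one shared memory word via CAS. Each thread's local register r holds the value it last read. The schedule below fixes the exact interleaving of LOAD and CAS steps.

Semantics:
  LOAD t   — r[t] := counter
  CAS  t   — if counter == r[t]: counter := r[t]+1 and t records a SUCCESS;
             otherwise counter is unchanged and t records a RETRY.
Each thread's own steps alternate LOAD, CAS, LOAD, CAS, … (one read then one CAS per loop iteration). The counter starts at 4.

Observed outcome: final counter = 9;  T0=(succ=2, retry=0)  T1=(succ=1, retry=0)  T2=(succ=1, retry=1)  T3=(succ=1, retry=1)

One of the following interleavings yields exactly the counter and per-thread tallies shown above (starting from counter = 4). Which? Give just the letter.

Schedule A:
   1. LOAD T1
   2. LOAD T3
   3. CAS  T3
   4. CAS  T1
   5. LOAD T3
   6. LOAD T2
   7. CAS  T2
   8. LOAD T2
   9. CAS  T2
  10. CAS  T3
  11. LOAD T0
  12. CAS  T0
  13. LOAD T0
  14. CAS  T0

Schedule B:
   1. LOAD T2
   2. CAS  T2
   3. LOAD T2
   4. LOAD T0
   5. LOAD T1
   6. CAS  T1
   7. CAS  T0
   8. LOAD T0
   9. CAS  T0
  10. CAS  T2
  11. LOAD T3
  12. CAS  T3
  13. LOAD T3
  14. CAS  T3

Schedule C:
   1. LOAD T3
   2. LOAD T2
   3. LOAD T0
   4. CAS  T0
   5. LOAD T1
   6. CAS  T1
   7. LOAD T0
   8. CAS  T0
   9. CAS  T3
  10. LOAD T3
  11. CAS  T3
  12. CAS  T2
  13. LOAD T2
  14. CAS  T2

C

Run C:
#1 T3 reads 4
#2 T2 reads 4
#3 T0 reads 4
#4 T0 CAS(4→5) writes; counter now 5
#5 T1 reads 5
#6 T1 CAS(5→6) writes; counter now 6
#7 T0 reads 6
#8 T0 CAS(6→7) writes; counter now 7
#9 T3 CAS(4→5) fails; counter now 7
#10 T3 reads 7
#11 T3 CAS(7→8) writes; counter now 8
#12 T2 CAS(4→5) fails; counter now 8
#13 T2 reads 8
#14 T2 CAS(8→9) writes; counter now 9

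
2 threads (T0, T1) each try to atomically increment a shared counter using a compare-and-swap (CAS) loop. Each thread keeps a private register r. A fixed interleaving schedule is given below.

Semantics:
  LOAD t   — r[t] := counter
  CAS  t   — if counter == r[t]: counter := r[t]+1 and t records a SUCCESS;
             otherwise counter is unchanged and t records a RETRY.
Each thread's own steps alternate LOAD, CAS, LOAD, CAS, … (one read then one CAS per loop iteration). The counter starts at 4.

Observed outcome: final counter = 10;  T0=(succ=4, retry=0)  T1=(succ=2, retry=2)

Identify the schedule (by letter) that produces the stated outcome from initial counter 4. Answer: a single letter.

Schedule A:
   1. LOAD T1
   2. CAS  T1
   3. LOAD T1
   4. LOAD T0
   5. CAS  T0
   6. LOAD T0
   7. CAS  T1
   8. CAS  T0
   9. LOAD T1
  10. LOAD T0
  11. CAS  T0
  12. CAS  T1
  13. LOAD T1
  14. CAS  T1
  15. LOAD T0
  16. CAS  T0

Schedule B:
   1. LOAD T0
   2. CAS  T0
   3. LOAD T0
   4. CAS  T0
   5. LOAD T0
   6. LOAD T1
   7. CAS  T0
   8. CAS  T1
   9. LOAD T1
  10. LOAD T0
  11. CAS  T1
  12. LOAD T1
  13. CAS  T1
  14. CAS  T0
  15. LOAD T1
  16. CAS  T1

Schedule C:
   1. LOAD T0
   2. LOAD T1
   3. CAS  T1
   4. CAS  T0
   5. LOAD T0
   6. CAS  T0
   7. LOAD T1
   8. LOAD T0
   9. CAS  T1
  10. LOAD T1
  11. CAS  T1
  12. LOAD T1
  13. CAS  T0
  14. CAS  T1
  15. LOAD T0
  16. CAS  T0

A

Run A:
[1] T1.load  rd  (counter 4, T1.r 4)
[2] T1.cas  hit  (counter 5, T1.r 4)
[3] T1.load  rd  (counter 5, T1.r 5)
[4] T0.load  rd  (counter 5, T0.r 5)
[5] T0.cas  hit  (counter 6, T0.r 5)
[6] T0.load  rd  (counter 6, T0.r 6)
[7] T1.cas  miss  (counter 6, T1.r 5)
[8] T0.cas  hit  (counter 7, T0.r 6)
[9] T1.load  rd  (counter 7, T1.r 7)
[10] T0.load  rd  (counter 7, T0.r 7)
[11] T0.cas  hit  (counter 8, T0.r 7)
[12] T1.cas  miss  (counter 8, T1.r 7)
[13] T1.load  rd  (counter 8, T1.r 8)
[14] T1.cas  hit  (counter 9, T1.r 8)
[15] T0.load  rd  (counter 9, T0.r 9)
[16] T0.cas  hit  (counter 10, T0.r 9)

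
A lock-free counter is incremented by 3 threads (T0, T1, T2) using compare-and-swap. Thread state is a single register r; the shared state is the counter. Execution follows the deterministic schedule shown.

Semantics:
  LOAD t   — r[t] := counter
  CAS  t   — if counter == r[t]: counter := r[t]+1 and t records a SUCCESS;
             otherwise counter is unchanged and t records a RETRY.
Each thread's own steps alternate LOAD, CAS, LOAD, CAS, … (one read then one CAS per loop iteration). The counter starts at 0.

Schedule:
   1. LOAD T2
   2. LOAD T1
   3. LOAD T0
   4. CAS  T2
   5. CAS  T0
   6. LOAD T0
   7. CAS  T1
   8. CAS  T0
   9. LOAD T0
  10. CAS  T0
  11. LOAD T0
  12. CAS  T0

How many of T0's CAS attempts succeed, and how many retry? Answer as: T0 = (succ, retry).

T0 = (3, 1)

T2 LOAD — after: cnt=0, r=0 — load
T1 LOAD — after: cnt=0, r=0 — load
T0 LOAD — after: cnt=0, r=0 — load
T2 CAS — after: cnt=1, r=0 — ok
T0 CAS — after: cnt=1, r=0 — retry
T0 LOAD — after: cnt=1, r=1 — load
T1 CAS — after: cnt=1, r=0 — retry
T0 CAS — after: cnt=2, r=1 — ok
T0 LOAD — after: cnt=2, r=2 — load
T0 CAS — after: cnt=3, r=2 — ok
T0 LOAD — after: cnt=3, r=3 — load
T0 CAS — after: cnt=4, r=3 — ok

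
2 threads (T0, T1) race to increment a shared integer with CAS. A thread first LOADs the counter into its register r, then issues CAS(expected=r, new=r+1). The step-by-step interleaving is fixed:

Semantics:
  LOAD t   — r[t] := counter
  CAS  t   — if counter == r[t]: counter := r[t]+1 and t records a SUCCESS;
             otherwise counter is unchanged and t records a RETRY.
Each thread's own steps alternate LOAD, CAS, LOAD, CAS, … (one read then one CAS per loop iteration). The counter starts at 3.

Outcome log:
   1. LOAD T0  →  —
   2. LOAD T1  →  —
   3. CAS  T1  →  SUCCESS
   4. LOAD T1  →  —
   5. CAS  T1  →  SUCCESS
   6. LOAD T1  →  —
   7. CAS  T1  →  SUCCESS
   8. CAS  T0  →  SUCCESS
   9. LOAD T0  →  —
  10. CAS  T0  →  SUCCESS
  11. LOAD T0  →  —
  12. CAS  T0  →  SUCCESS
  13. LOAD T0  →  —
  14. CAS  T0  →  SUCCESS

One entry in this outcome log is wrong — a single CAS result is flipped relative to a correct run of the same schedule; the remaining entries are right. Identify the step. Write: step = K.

step = 8

Reference trace:
1. LOAD T0 → mem=3 r[T0]=3 [LOAD]
2. LOAD T1 → mem=3 r[T1]=3 [LOAD]
3. CAS T1 → mem=4 r[T1]=3 [OK]
4. LOAD T1 → mem=4 r[T1]=4 [LOAD]
5. CAS T1 → mem=5 r[T1]=4 [OK]
6. LOAD T1 → mem=5 r[T1]=5 [LOAD]
7. CAS T1 → mem=6 r[T1]=5 [OK]
8. CAS T0 → mem=6 r[T0]=3 [RETRY]
9. LOAD T0 → mem=6 r[T0]=6 [LOAD]
10. CAS T0 → mem=7 r[T0]=6 [OK]
11. LOAD T0 → mem=7 r[T0]=7 [LOAD]
12. CAS T0 → mem=8 r[T0]=7 [OK]
13. LOAD T0 → mem=8 r[T0]=8 [LOAD]
14. CAS T0 → mem=9 r[T0]=8 [OK]
Mismatch at 8.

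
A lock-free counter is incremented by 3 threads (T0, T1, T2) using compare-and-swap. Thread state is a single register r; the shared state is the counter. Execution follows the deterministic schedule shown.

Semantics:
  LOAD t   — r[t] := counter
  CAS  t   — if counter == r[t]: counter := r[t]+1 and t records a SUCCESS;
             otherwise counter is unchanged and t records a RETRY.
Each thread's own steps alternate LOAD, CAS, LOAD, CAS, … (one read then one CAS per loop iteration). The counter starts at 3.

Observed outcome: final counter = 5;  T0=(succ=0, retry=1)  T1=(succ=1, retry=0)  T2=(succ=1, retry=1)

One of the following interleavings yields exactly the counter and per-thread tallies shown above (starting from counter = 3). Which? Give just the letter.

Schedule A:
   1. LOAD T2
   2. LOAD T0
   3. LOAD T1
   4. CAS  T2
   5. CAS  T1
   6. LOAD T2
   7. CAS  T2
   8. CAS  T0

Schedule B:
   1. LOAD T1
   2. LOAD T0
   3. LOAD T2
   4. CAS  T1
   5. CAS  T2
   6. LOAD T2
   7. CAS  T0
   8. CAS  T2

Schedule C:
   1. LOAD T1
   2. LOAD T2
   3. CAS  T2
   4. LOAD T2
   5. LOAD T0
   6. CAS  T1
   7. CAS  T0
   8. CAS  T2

B

Run B:
[1] T1.load  rd  (counter 3, T1.r 3)
[2] T0.load  rd  (counter 3, T0.r 3)
[3] T2.load  rd  (counter 3, T2.r 3)
[4] T1.cas  hit  (counter 4, T1.r 3)
[5] T2.cas  miss  (counter 4, T2.r 3)
[6] T2.load  rd  (counter 4, T2.r 4)
[7] T0.cas  miss  (counter 4, T0.r 3)
[8] T2.cas  hit  (counter 5, T2.r 4)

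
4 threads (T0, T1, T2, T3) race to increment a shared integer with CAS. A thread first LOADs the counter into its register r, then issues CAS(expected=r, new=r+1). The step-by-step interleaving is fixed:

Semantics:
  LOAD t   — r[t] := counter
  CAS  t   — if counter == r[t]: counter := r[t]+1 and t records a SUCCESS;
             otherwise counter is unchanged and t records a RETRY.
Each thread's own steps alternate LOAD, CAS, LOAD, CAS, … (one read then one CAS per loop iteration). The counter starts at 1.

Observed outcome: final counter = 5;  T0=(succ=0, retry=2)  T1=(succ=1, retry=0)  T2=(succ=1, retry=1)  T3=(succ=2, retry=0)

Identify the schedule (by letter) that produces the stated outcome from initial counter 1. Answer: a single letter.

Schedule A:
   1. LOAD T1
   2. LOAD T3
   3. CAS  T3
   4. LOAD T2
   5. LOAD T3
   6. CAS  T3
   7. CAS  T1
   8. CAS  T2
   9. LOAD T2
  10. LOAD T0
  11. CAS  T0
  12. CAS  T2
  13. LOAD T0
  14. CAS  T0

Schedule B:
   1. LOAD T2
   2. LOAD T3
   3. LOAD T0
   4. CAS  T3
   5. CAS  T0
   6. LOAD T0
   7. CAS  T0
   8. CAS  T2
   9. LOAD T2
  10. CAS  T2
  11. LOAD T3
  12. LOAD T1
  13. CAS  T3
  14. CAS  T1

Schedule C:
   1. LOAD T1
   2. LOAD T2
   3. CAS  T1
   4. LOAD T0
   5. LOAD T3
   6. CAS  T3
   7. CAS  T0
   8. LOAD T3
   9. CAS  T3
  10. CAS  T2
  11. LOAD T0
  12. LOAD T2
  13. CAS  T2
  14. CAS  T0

C

Simulating candidate C:
   1) LOAD T1:  M=1  r_T1=1
   2) LOAD T2:  M=1  r_T2=1
   3) CAS  T1:  M=2  r_T1=1 ✓
   4) LOAD T0:  M=2  r_T0=2
   5) LOAD T3:  M=2  r_T3=2
   6) CAS  T3:  M=3  r_T3=2 ✓
   7) CAS  T0:  M=3  r_T0=2 ✗
   8) LOAD T3:  M=3  r_T3=3
   9) CAS  T3:  M=4  r_T3=3 ✓
  10) CAS  T2:  M=4  r_T2=1 ✗
  11) LOAD T0:  M=4  r_T0=4
  12) LOAD T2:  M=4  r_T2=4
  13) CAS  T2:  M=5  r_T2=4 ✓
  14) CAS  T0:  M=5  r_T0=4 ✗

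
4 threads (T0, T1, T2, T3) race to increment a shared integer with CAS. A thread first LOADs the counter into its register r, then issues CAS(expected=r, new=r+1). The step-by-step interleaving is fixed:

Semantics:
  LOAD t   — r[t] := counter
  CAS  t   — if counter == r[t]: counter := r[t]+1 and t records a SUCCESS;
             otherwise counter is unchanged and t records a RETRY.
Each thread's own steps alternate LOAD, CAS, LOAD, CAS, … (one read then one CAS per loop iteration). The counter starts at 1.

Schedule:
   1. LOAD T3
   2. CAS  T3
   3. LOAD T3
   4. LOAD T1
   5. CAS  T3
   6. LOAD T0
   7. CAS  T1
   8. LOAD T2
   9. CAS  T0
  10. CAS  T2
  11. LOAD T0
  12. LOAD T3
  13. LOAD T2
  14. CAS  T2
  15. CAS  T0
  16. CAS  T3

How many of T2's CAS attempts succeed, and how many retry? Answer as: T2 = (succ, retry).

step 1: T3 LOAD ⇒ load; ctr=1 reg=1
step 2: T3 CAS ⇒ ok; ctr=2 reg=1
step 3: T3 LOAD ⇒ load; ctr=2 reg=2
step 4: T1 LOAD ⇒ load; ctr=2 reg=2
step 5: T3 CAS ⇒ ok; ctr=3 reg=2
step 6: T0 LOAD ⇒ load; ctr=3 reg=3
step 7: T1 CAS ⇒ retry; ctr=3 reg=2
step 8: T2 LOAD ⇒ load; ctr=3 reg=3
step 9: T0 CAS ⇒ ok; ctr=4 reg=3
step 10: T2 CAS ⇒ retry; ctr=4 reg=3
step 11: T0 LOAD ⇒ load; ctr=4 reg=4
step 12: T3 LOAD ⇒ load; ctr=4 reg=4
step 13: T2 LOAD ⇒ load; ctr=4 reg=4
step 14: T2 CAS ⇒ ok; ctr=5 reg=4
step 15: T0 CAS ⇒ retry; ctr=5 reg=4
step 16: T3 CAS ⇒ retry; ctr=5 reg=4

T2 = (1, 1)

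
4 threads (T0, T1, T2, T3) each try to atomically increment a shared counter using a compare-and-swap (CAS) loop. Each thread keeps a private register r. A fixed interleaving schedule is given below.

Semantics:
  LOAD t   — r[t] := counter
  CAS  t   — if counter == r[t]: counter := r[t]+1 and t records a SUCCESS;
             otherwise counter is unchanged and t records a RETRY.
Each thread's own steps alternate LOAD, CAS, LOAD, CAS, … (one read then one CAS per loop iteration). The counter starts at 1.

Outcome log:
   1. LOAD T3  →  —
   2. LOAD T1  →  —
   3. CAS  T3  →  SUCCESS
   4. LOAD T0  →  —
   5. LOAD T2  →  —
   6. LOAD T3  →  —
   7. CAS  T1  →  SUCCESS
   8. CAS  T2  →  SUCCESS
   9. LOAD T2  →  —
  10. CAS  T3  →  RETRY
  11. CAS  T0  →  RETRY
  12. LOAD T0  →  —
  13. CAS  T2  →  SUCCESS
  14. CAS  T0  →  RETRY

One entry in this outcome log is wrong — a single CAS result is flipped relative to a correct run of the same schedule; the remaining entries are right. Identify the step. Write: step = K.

step = 7

Reference trace:
   1) LOAD T3:  M=1  r_T3=1
   2) LOAD T1:  M=1  r_T1=1
   3) CAS  T3:  M=2  r_T3=1 ✓
   4) LOAD T0:  M=2  r_T0=2
   5) LOAD T2:  M=2  r_T2=2
   6) LOAD T3:  M=2  r_T3=2
   7) CAS  T1:  M=2  r_T1=1 ✗
   8) CAS  T2:  M=3  r_T2=2 ✓
   9) LOAD T2:  M=3  r_T2=3
  10) CAS  T3:  M=3  r_T3=2 ✗
  11) CAS  T0:  M=3  r_T0=2 ✗
  12) LOAD T0:  M=3  r_T0=3
  13) CAS  T2:  M=4  r_T2=3 ✓
  14) CAS  T0:  M=4  r_T0=3 ✗
Flip is step 7.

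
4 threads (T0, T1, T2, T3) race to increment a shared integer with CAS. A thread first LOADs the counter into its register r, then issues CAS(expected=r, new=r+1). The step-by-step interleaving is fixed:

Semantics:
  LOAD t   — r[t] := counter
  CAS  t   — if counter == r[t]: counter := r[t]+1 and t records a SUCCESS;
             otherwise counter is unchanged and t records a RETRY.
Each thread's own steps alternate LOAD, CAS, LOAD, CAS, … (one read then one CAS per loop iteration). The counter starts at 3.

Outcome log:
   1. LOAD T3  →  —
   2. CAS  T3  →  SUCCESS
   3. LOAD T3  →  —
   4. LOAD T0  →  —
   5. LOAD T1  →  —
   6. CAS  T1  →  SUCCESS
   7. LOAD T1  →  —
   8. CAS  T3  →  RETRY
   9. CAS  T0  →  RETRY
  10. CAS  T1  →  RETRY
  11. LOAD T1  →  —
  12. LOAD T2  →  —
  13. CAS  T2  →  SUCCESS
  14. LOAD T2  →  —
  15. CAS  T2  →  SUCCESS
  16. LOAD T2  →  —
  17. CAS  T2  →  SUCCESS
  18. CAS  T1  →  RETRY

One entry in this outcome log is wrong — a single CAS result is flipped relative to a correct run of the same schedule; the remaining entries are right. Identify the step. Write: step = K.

step = 10

Re-executing:
step 1: T3 LOAD ⇒ load; ctr=3 reg=3
step 2: T3 CAS ⇒ ok; ctr=4 reg=3
step 3: T3 LOAD ⇒ load; ctr=4 reg=4
step 4: T0 LOAD ⇒ load; ctr=4 reg=4
step 5: T1 LOAD ⇒ load; ctr=4 reg=4
step 6: T1 CAS ⇒ ok; ctr=5 reg=4
step 7: T1 LOAD ⇒ load; ctr=5 reg=5
step 8: T3 CAS ⇒ retry; ctr=5 reg=4
step 9: T0 CAS ⇒ retry; ctr=5 reg=4
step 10: T1 CAS ⇒ ok; ctr=6 reg=5
step 11: T1 LOAD ⇒ load; ctr=6 reg=6
step 12: T2 LOAD ⇒ load; ctr=6 reg=6
step 13: T2 CAS ⇒ ok; ctr=7 reg=6
step 14: T2 LOAD ⇒ load; ctr=7 reg=7
step 15: T2 CAS ⇒ ok; ctr=8 reg=7
step 16: T2 LOAD ⇒ load; ctr=8 reg=8
step 17: T2 CAS ⇒ ok; ctr=9 reg=8
step 18: T1 CAS ⇒ retry; ctr=9 reg=6
Flip is step 10.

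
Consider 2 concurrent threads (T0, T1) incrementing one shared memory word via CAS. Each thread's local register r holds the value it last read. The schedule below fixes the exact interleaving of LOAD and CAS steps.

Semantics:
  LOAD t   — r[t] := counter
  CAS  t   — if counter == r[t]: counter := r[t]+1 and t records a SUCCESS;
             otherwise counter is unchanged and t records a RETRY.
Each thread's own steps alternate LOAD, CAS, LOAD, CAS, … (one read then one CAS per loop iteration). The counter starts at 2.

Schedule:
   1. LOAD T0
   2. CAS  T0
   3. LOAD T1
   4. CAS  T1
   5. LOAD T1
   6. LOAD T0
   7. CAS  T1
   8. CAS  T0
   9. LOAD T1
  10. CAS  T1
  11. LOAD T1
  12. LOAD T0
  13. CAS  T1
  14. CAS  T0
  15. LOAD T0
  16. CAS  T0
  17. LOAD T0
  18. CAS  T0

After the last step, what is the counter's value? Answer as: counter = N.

1. LOAD T0 → mem=2 r[T0]=2 [LOAD]
2. CAS T0 → mem=3 r[T0]=2 [OK]
3. LOAD T1 → mem=3 r[T1]=3 [LOAD]
4. CAS T1 → mem=4 r[T1]=3 [OK]
5. LOAD T1 → mem=4 r[T1]=4 [LOAD]
6. LOAD T0 → mem=4 r[T0]=4 [LOAD]
7. CAS T1 → mem=5 r[T1]=4 [OK]
8. CAS T0 → mem=5 r[T0]=4 [RETRY]
9. LOAD T1 → mem=5 r[T1]=5 [LOAD]
10. CAS T1 → mem=6 r[T1]=5 [OK]
11. LOAD T1 → mem=6 r[T1]=6 [LOAD]
12. LOAD T0 → mem=6 r[T0]=6 [LOAD]
13. CAS T1 → mem=7 r[T1]=6 [OK]
14. CAS T0 → mem=7 r[T0]=6 [RETRY]
15. LOAD T0 → mem=7 r[T0]=7 [LOAD]
16. CAS T0 → mem=8 r[T0]=7 [OK]
17. LOAD T0 → mem=8 r[T0]=8 [LOAD]
18. CAS T0 → mem=9 r[T0]=8 [OK]

counter = 9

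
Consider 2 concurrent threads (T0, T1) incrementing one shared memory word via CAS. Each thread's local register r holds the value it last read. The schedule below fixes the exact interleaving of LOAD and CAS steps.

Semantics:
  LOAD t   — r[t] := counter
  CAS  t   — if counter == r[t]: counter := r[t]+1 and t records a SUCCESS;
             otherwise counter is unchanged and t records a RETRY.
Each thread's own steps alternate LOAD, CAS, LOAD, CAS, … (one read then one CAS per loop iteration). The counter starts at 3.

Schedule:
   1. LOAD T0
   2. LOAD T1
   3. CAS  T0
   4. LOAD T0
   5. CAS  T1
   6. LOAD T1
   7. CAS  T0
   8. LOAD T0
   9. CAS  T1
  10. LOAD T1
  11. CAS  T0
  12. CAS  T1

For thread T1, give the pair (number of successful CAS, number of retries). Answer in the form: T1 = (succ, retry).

T1 = (0, 3)

   1) LOAD T0:  M=3  r_T0=3
   2) LOAD T1:  M=3  r_T1=3
   3) CAS  T0:  M=4  r_T0=3 ✓
   4) LOAD T0:  M=4  r_T0=4
   5) CAS  T1:  M=4  r_T1=3 ✗
   6) LOAD T1:  M=4  r_T1=4
   7) CAS  T0:  M=5  r_T0=4 ✓
   8) LOAD T0:  M=5  r_T0=5
   9) CAS  T1:  M=5  r_T1=4 ✗
  10) LOAD T1:  M=5  r_T1=5
  11) CAS  T0:  M=6  r_T0=5 ✓
  12) CAS  T1:  M=6  r_T1=5 ✗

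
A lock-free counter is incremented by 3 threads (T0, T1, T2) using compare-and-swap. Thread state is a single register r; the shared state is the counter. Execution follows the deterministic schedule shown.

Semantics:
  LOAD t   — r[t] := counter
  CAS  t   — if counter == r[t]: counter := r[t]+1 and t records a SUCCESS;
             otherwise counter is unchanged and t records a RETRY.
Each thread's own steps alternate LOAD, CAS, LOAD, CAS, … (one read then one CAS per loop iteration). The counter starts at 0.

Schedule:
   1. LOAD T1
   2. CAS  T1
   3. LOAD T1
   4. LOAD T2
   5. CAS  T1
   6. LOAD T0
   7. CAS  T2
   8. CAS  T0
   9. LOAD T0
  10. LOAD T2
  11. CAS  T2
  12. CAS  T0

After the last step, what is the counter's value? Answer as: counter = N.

counter = 4

1. LOAD T1 → mem=0 r[T1]=0 [LOAD]
2. CAS T1 → mem=1 r[T1]=0 [OK]
3. LOAD T1 → mem=1 r[T1]=1 [LOAD]
4. LOAD T2 → mem=1 r[T2]=1 [LOAD]
5. CAS T1 → mem=2 r[T1]=1 [OK]
6. LOAD T0 → mem=2 r[T0]=2 [LOAD]
7. CAS T2 → mem=2 r[T2]=1 [RETRY]
8. CAS T0 → mem=3 r[T0]=2 [OK]
9. LOAD T0 → mem=3 r[T0]=3 [LOAD]
10. LOAD T2 → mem=3 r[T2]=3 [LOAD]
11. CAS T2 → mem=4 r[T2]=3 [OK]
12. CAS T0 → mem=4 r[T0]=3 [RETRY]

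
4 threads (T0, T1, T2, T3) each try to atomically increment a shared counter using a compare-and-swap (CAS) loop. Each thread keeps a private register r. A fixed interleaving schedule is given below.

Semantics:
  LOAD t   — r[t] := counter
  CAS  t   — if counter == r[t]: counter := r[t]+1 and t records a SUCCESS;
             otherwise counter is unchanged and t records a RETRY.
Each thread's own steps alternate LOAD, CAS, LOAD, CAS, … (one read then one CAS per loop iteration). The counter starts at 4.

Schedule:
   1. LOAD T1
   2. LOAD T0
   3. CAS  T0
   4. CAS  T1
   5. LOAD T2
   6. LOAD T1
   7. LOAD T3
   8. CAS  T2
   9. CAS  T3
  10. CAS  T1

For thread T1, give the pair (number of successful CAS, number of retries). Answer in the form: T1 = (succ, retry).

[1] T1.load  rd  (counter 4, T1.r 4)
[2] T0.load  rd  (counter 4, T0.r 4)
[3] T0.cas  hit  (counter 5, T0.r 4)
[4] T1.cas  miss  (counter 5, T1.r 4)
[5] T2.load  rd  (counter 5, T2.r 5)
[6] T1.load  rd  (counter 5, T1.r 5)
[7] T3.load  rd  (counter 5, T3.r 5)
[8] T2.cas  hit  (counter 6, T2.r 5)
[9] T3.cas  miss  (counter 6, T3.r 5)
[10] T1.cas  miss  (counter 6, T1.r 5)

T1 = (0, 2)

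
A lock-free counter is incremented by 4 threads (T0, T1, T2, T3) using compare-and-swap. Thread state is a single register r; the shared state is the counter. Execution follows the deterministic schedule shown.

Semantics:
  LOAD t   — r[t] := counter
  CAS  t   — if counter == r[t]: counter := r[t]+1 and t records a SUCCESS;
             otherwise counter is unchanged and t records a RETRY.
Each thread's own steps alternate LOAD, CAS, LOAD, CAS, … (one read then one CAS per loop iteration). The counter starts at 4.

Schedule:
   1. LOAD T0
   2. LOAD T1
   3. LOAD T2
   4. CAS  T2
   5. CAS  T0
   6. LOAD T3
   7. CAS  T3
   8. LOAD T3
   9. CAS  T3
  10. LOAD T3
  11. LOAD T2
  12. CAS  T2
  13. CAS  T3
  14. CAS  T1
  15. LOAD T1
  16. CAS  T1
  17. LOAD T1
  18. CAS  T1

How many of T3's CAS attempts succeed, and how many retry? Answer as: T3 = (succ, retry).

[1] T0.load  rd  (counter 4, T0.r 4)
[2] T1.load  rd  (counter 4, T1.r 4)
[3] T2.load  rd  (counter 4, T2.r 4)
[4] T2.cas  hit  (counter 5, T2.r 4)
[5] T0.cas  miss  (counter 5, T0.r 4)
[6] T3.load  rd  (counter 5, T3.r 5)
[7] T3.cas  hit  (counter 6, T3.r 5)
[8] T3.load  rd  (counter 6, T3.r 6)
[9] T3.cas  hit  (counter 7, T3.r 6)
[10] T3.load  rd  (counter 7, T3.r 7)
[11] T2.load  rd  (counter 7, T2.r 7)
[12] T2.cas  hit  (counter 8, T2.r 7)
[13] T3.cas  miss  (counter 8, T3.r 7)
[14] T1.cas  miss  (counter 8, T1.r 4)
[15] T1.load  rd  (counter 8, T1.r 8)
[16] T1.cas  hit  (counter 9, T1.r 8)
[17] T1.load  rd  (counter 9, T1.r 9)
[18] T1.cas  hit  (counter 10, T1.r 9)

T3 = (2, 1)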